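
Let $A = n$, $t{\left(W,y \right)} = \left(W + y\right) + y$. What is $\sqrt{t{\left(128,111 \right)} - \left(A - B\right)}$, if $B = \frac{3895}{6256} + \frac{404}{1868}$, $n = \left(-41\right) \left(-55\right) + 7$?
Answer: $\frac{i \sqrt{1019540685037991}}{730388} \approx 43.717 i$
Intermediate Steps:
$n = 2262$ ($n = 2255 + 7 = 2262$)
$t{\left(W,y \right)} = W + 2 y$
$A = 2262$
$B = \frac{2450821}{2921552}$ ($B = 3895 \cdot \frac{1}{6256} + 404 \cdot \frac{1}{1868} = \frac{3895}{6256} + \frac{101}{467} = \frac{2450821}{2921552} \approx 0.83888$)
$\sqrt{t{\left(128,111 \right)} - \left(A - B\right)} = \sqrt{\left(128 + 2 \cdot 111\right) + \left(\frac{2450821}{2921552} - 2262\right)} = \sqrt{\left(128 + 222\right) + \left(\frac{2450821}{2921552} - 2262\right)} = \sqrt{350 - \frac{6606099803}{2921552}} = \sqrt{- \frac{5583556603}{2921552}} = \frac{i \sqrt{1019540685037991}}{730388}$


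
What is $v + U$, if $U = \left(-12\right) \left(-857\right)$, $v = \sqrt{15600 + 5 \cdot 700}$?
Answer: $10284 + 10 \sqrt{191} \approx 10422.0$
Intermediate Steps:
$v = 10 \sqrt{191}$ ($v = \sqrt{15600 + 3500} = \sqrt{19100} = 10 \sqrt{191} \approx 138.2$)
$U = 10284$
$v + U = 10 \sqrt{191} + 10284 = 10284 + 10 \sqrt{191}$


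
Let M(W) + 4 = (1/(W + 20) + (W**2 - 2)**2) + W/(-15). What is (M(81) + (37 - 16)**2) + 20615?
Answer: 21735971443/505 ≈ 4.3042e+7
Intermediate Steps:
M(W) = -4 + (-2 + W**2)**2 + 1/(20 + W) - W/15 (M(W) = -4 + ((1/(W + 20) + (W**2 - 2)**2) + W/(-15)) = -4 + ((1/(20 + W) + (-2 + W**2)**2) + W*(-1/15)) = -4 + (((-2 + W**2)**2 + 1/(20 + W)) - W/15) = -4 + ((-2 + W**2)**2 + 1/(20 + W) - W/15) = -4 + (-2 + W**2)**2 + 1/(20 + W) - W/15)
(M(81) + (37 - 16)**2) + 20615 = ((15 - 1201*81**2 - 60*81**3 - 20*81 + 15*81**5 + 300*81**4)/(15*(20 + 81)) + (37 - 16)**2) + 20615 = ((1/15)*(15 - 1201*6561 - 60*531441 - 1620 + 15*3486784401 + 300*43046721)/101 + 21**2) + 20615 = ((1/15)*(1/101)*(15 - 7879761 - 31886460 - 1620 + 52301766015 + 12914016300) + 441) + 20615 = ((1/15)*(1/101)*65176014489 + 441) + 20615 = (21725338163/505 + 441) + 20615 = 21725560868/505 + 20615 = 21735971443/505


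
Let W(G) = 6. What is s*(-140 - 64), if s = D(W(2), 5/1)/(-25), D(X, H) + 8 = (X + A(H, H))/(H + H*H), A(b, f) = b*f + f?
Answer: -6936/125 ≈ -55.488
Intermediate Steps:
A(b, f) = f + b*f
D(X, H) = -8 + (X + H*(1 + H))/(H + H²) (D(X, H) = -8 + (X + H*(1 + H))/(H + H*H) = -8 + (X + H*(1 + H))/(H + H²))
s = 34/125 (s = ((6 - 35/1 - 7*(5/1)²)/(((5/1))*(1 + 5/1)))/(-25) = ((6 - 35 - 7*(5*1)²)/(((5*1))*(1 + 5*1)))*(-1/25) = ((6 - 7*5 - 7*5²)/(5*(1 + 5)))*(-1/25) = ((⅕)*(6 - 35 - 7*25)/6)*(-1/25) = ((⅕)*(⅙)*(6 - 35 - 175))*(-1/25) = ((⅕)*(⅙)*(-204))*(-1/25) = -34/5*(-1/25) = 34/125 ≈ 0.27200)
s*(-140 - 64) = 34*(-140 - 64)/125 = (34/125)*(-204) = -6936/125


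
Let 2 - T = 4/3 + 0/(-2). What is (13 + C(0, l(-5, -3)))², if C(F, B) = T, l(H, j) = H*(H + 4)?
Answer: 1681/9 ≈ 186.78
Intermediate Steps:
l(H, j) = H*(4 + H)
T = ⅔ (T = 2 - (4/3 + 0/(-2)) = 2 - (4*(⅓) + 0*(-½)) = 2 - (4/3 + 0) = 2 - 1*4/3 = 2 - 4/3 = ⅔ ≈ 0.66667)
C(F, B) = ⅔
(13 + C(0, l(-5, -3)))² = (13 + ⅔)² = (41/3)² = 1681/9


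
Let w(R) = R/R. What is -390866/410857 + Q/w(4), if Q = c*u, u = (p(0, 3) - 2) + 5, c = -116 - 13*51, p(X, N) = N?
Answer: -1920736484/410857 ≈ -4675.0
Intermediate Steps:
w(R) = 1
c = -779 (c = -116 - 663 = -779)
u = 6 (u = (3 - 2) + 5 = 1 + 5 = 6)
Q = -4674 (Q = -779*6 = -4674)
-390866/410857 + Q/w(4) = -390866/410857 - 4674/1 = -390866*1/410857 - 4674*1 = -390866/410857 - 4674 = -1920736484/410857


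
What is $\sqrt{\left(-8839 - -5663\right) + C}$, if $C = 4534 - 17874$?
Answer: $2 i \sqrt{4129} \approx 128.51 i$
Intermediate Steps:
$C = -13340$
$\sqrt{\left(-8839 - -5663\right) + C} = \sqrt{\left(-8839 - -5663\right) - 13340} = \sqrt{\left(-8839 + 5663\right) - 13340} = \sqrt{-3176 - 13340} = \sqrt{-16516} = 2 i \sqrt{4129}$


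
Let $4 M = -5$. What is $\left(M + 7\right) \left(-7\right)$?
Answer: $- \frac{161}{4} \approx -40.25$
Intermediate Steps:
$M = - \frac{5}{4}$ ($M = \frac{1}{4} \left(-5\right) = - \frac{5}{4} \approx -1.25$)
$\left(M + 7\right) \left(-7\right) = \left(- \frac{5}{4} + 7\right) \left(-7\right) = \frac{23}{4} \left(-7\right) = - \frac{161}{4}$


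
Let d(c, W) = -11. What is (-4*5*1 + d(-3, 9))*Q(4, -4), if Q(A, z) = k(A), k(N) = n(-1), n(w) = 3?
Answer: -93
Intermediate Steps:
k(N) = 3
Q(A, z) = 3
(-4*5*1 + d(-3, 9))*Q(4, -4) = (-4*5*1 - 11)*3 = (-20*1 - 11)*3 = (-20 - 11)*3 = -31*3 = -93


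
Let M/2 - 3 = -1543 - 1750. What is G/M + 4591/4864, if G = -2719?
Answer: 10858499/8001280 ≈ 1.3571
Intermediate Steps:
M = -6580 (M = 6 + 2*(-1543 - 1750) = 6 + 2*(-3293) = 6 - 6586 = -6580)
G/M + 4591/4864 = -2719/(-6580) + 4591/4864 = -2719*(-1/6580) + 4591*(1/4864) = 2719/6580 + 4591/4864 = 10858499/8001280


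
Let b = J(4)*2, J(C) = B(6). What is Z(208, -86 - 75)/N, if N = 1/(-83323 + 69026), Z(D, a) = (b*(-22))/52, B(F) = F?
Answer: 943602/13 ≈ 72585.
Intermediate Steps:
J(C) = 6
b = 12 (b = 6*2 = 12)
Z(D, a) = -66/13 (Z(D, a) = (12*(-22))/52 = -264*1/52 = -66/13)
N = -1/14297 (N = 1/(-14297) = -1/14297 ≈ -6.9945e-5)
Z(208, -86 - 75)/N = -66/(13*(-1/14297)) = -66/13*(-14297) = 943602/13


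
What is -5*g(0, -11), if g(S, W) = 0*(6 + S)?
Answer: 0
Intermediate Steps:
g(S, W) = 0
-5*g(0, -11) = -5*0 = 0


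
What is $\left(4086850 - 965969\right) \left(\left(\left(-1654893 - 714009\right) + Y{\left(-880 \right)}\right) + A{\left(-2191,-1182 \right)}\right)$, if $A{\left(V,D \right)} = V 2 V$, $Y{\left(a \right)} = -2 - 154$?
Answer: $22569911787424$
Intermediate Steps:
$Y{\left(a \right)} = -156$ ($Y{\left(a \right)} = -2 - 154 = -156$)
$A{\left(V,D \right)} = 2 V^{2}$ ($A{\left(V,D \right)} = 2 V V = 2 V^{2}$)
$\left(4086850 - 965969\right) \left(\left(\left(-1654893 - 714009\right) + Y{\left(-880 \right)}\right) + A{\left(-2191,-1182 \right)}\right) = \left(4086850 - 965969\right) \left(\left(\left(-1654893 - 714009\right) - 156\right) + 2 \left(-2191\right)^{2}\right) = 3120881 \left(\left(-2368902 - 156\right) + 2 \cdot 4800481\right) = 3120881 \left(-2369058 + 9600962\right) = 3120881 \cdot 7231904 = 22569911787424$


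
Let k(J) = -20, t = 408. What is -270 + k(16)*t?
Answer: -8430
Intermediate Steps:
-270 + k(16)*t = -270 - 20*408 = -270 - 8160 = -8430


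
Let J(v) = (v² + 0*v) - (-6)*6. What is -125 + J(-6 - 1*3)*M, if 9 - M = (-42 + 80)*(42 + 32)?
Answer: -328076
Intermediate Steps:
M = -2803 (M = 9 - (-42 + 80)*(42 + 32) = 9 - 38*74 = 9 - 1*2812 = 9 - 2812 = -2803)
J(v) = 36 + v² (J(v) = (v² + 0) - 3*(-12) = v² + 36 = 36 + v²)
-125 + J(-6 - 1*3)*M = -125 + (36 + (-6 - 1*3)²)*(-2803) = -125 + (36 + (-6 - 3)²)*(-2803) = -125 + (36 + (-9)²)*(-2803) = -125 + (36 + 81)*(-2803) = -125 + 117*(-2803) = -125 - 327951 = -328076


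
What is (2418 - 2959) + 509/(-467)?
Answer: -253156/467 ≈ -542.09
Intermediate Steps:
(2418 - 2959) + 509/(-467) = -541 + 509*(-1/467) = -541 - 509/467 = -253156/467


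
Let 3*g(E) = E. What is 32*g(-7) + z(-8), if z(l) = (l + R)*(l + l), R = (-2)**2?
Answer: -32/3 ≈ -10.667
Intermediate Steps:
R = 4
g(E) = E/3
z(l) = 2*l*(4 + l) (z(l) = (l + 4)*(l + l) = (4 + l)*(2*l) = 2*l*(4 + l))
32*g(-7) + z(-8) = 32*((1/3)*(-7)) + 2*(-8)*(4 - 8) = 32*(-7/3) + 2*(-8)*(-4) = -224/3 + 64 = -32/3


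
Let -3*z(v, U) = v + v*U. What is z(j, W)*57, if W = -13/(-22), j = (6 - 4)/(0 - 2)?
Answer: 665/22 ≈ 30.227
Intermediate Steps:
j = -1 (j = 2/(-2) = 2*(-½) = -1)
W = 13/22 (W = -13*(-1/22) = 13/22 ≈ 0.59091)
z(v, U) = -v/3 - U*v/3 (z(v, U) = -(v + v*U)/3 = -(v + U*v)/3 = -v/3 - U*v/3)
z(j, W)*57 = -⅓*(-1)*(1 + 13/22)*57 = -⅓*(-1)*35/22*57 = (35/66)*57 = 665/22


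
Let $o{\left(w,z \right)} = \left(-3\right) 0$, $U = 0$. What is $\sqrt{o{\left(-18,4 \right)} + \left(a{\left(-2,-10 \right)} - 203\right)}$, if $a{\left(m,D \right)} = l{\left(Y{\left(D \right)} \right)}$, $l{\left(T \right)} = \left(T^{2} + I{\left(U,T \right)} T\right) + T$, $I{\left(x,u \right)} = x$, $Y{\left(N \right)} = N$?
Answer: $i \sqrt{113} \approx 10.63 i$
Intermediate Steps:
$l{\left(T \right)} = T + T^{2}$ ($l{\left(T \right)} = \left(T^{2} + 0 T\right) + T = \left(T^{2} + 0\right) + T = T^{2} + T = T + T^{2}$)
$a{\left(m,D \right)} = D \left(1 + D\right)$
$o{\left(w,z \right)} = 0$
$\sqrt{o{\left(-18,4 \right)} + \left(a{\left(-2,-10 \right)} - 203\right)} = \sqrt{0 - \left(203 + 10 \left(1 - 10\right)\right)} = \sqrt{0 - 113} = \sqrt{-113} = i \sqrt{113}$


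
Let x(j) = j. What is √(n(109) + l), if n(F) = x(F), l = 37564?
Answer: √37673 ≈ 194.10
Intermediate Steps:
n(F) = F
√(n(109) + l) = √(109 + 37564) = √37673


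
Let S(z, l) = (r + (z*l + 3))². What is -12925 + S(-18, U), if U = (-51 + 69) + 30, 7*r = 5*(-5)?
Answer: 35993379/49 ≈ 7.3456e+5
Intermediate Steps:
r = -25/7 (r = (5*(-5))/7 = (⅐)*(-25) = -25/7 ≈ -3.5714)
U = 48 (U = 18 + 30 = 48)
S(z, l) = (-4/7 + l*z)² (S(z, l) = (-25/7 + (z*l + 3))² = (-25/7 + (l*z + 3))² = (-25/7 + (3 + l*z))² = (-4/7 + l*z)²)
-12925 + S(-18, U) = -12925 + (-4 + 7*48*(-18))²/49 = -12925 + (-4 - 6048)²/49 = -12925 + (1/49)*(-6052)² = -12925 + (1/49)*36626704 = -12925 + 36626704/49 = 35993379/49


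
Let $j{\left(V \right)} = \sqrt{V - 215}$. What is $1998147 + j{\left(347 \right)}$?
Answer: $1998147 + 2 \sqrt{33} \approx 1.9982 \cdot 10^{6}$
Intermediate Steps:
$j{\left(V \right)} = \sqrt{-215 + V}$
$1998147 + j{\left(347 \right)} = 1998147 + \sqrt{-215 + 347} = 1998147 + \sqrt{132} = 1998147 + 2 \sqrt{33}$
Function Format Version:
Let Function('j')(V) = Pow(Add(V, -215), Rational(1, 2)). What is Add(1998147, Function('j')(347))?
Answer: Add(1998147, Mul(2, Pow(33, Rational(1, 2)))) ≈ 1.9982e+6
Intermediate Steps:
Function('j')(V) = Pow(Add(-215, V), Rational(1, 2))
Add(1998147, Function('j')(347)) = Add(1998147, Pow(Add(-215, 347), Rational(1, 2))) = Add(1998147, Pow(132, Rational(1, 2))) = Add(1998147, Mul(2, Pow(33, Rational(1, 2))))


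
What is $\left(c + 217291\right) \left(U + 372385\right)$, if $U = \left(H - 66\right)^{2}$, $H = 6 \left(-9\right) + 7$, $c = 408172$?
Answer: $240899576302$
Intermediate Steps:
$H = -47$ ($H = -54 + 7 = -47$)
$U = 12769$ ($U = \left(-47 - 66\right)^{2} = \left(-113\right)^{2} = 12769$)
$\left(c + 217291\right) \left(U + 372385\right) = \left(408172 + 217291\right) \left(12769 + 372385\right) = 625463 \cdot 385154 = 240899576302$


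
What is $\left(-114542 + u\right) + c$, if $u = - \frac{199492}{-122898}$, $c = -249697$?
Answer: $- \frac{22382022565}{61449} \approx -3.6424 \cdot 10^{5}$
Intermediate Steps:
$u = \frac{99746}{61449}$ ($u = \left(-199492\right) \left(- \frac{1}{122898}\right) = \frac{99746}{61449} \approx 1.6232$)
$\left(-114542 + u\right) + c = \left(-114542 + \frac{99746}{61449}\right) - 249697 = - \frac{7038391612}{61449} - 249697 = - \frac{22382022565}{61449}$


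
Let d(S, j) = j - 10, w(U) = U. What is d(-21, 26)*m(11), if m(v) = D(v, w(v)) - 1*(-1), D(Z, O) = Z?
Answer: 192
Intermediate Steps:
d(S, j) = -10 + j
m(v) = 1 + v (m(v) = v - 1*(-1) = v + 1 = 1 + v)
d(-21, 26)*m(11) = (-10 + 26)*(1 + 11) = 16*12 = 192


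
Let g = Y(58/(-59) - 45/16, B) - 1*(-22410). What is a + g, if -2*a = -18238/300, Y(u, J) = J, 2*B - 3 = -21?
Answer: 6729419/300 ≈ 22431.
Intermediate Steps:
B = -9 (B = 3/2 + (½)*(-21) = 3/2 - 21/2 = -9)
g = 22401 (g = -9 - 1*(-22410) = -9 + 22410 = 22401)
a = 9119/300 (a = -(-9119)/300 = -½*(-9119/150) = 9119/300 ≈ 30.397)
a + g = 9119/300 + 22401 = 6729419/300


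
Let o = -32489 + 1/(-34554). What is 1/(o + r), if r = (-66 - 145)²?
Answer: 34554/415753727 ≈ 8.3112e-5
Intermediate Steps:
r = 44521 (r = (-211)² = 44521)
o = -1122624907/34554 (o = -32489 - 1/34554 = -1122624907/34554 ≈ -32489.)
1/(o + r) = 1/(-1122624907/34554 + 44521) = 1/(415753727/34554) = 34554/415753727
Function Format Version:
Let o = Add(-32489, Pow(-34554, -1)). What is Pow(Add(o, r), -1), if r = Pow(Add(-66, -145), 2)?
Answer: Rational(34554, 415753727) ≈ 8.3112e-5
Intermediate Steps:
r = 44521 (r = Pow(-211, 2) = 44521)
o = Rational(-1122624907, 34554) (o = Add(-32489, Rational(-1, 34554)) = Rational(-1122624907, 34554) ≈ -32489.)
Pow(Add(o, r), -1) = Pow(Add(Rational(-1122624907, 34554), 44521), -1) = Pow(Rational(415753727, 34554), -1) = Rational(34554, 415753727)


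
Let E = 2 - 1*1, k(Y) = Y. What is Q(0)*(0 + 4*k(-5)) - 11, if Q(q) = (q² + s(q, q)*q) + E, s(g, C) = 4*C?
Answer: -31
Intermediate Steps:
E = 1 (E = 2 - 1 = 1)
Q(q) = 1 + 5*q² (Q(q) = (q² + (4*q)*q) + 1 = (q² + 4*q²) + 1 = 5*q² + 1 = 1 + 5*q²)
Q(0)*(0 + 4*k(-5)) - 11 = (1 + 5*0²)*(0 + 4*(-5)) - 11 = (1 + 5*0)*(0 - 20) - 11 = (1 + 0)*(-20) - 11 = 1*(-20) - 11 = -20 - 11 = -31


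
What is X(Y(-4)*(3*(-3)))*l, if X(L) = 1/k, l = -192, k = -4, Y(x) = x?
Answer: 48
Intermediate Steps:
X(L) = -¼ (X(L) = 1/(-4) = -¼)
X(Y(-4)*(3*(-3)))*l = -¼*(-192) = 48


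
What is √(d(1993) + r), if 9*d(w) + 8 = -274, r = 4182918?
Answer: 2*√9411495/3 ≈ 2045.2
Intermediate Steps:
d(w) = -94/3 (d(w) = -8/9 + (⅑)*(-274) = -8/9 - 274/9 = -94/3)
√(d(1993) + r) = √(-94/3 + 4182918) = √(12548660/3) = 2*√9411495/3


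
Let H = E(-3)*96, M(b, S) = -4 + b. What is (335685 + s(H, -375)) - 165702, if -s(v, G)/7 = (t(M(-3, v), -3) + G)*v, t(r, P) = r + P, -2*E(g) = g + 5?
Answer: -88737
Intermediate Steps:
E(g) = -5/2 - g/2 (E(g) = -(g + 5)/2 = -(5 + g)/2 = -5/2 - g/2)
H = -96 (H = (-5/2 - ½*(-3))*96 = (-5/2 + 3/2)*96 = -1*96 = -96)
t(r, P) = P + r
s(v, G) = -7*v*(-10 + G) (s(v, G) = -7*((-3 + (-4 - 3)) + G)*v = -7*((-3 - 7) + G)*v = -7*(-10 + G)*v = -7*v*(-10 + G))
(335685 + s(H, -375)) - 165702 = (335685 + 7*(-96)*(10 - 1*(-375))) - 165702 = (335685 + 7*(-96)*(10 + 375)) - 165702 = (335685 + 7*(-96)*385) - 165702 = (335685 - 258720) - 165702 = 76965 - 165702 = -88737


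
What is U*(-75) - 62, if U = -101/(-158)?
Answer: -17371/158 ≈ -109.94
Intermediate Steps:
U = 101/158 (U = -101*(-1/158) = 101/158 ≈ 0.63924)
U*(-75) - 62 = (101/158)*(-75) - 62 = -7575/158 - 62 = -17371/158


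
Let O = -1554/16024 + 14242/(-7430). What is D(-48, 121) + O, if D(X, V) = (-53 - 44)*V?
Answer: -349406815467/29764580 ≈ -11739.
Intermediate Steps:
D(X, V) = -97*V
O = -59940007/29764580 (O = -1554*1/16024 + 14242*(-1/7430) = -777/8012 - 7121/3715 = -59940007/29764580 ≈ -2.0138)
D(-48, 121) + O = -97*121 - 59940007/29764580 = -11737 - 59940007/29764580 = -349406815467/29764580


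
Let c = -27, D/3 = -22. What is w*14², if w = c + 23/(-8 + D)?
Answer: -198058/37 ≈ -5352.9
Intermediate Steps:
D = -66 (D = 3*(-22) = -66)
w = -2021/74 (w = -27 + 23/(-8 - 66) = -27 + 23/(-74) = -27 + 23*(-1/74) = -27 - 23/74 = -2021/74 ≈ -27.311)
w*14² = -2021/74*14² = -2021/74*196 = -198058/37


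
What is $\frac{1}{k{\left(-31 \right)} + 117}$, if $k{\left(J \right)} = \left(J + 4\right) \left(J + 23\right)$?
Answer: $\frac{1}{333} \approx 0.003003$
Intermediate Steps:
$k{\left(J \right)} = \left(4 + J\right) \left(23 + J\right)$
$\frac{1}{k{\left(-31 \right)} + 117} = \frac{1}{\left(92 + \left(-31\right)^{2} + 27 \left(-31\right)\right) + 117} = \frac{1}{\left(92 + 961 - 837\right) + 117} = \frac{1}{216 + 117} = \frac{1}{333}$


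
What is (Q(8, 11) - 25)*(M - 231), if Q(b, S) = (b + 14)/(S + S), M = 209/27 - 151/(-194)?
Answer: 4661420/873 ≈ 5339.5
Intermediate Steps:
M = 44623/5238 (M = 209*(1/27) - 151*(-1/194) = 209/27 + 151/194 = 44623/5238 ≈ 8.5191)
Q(b, S) = (14 + b)/(2*S) (Q(b, S) = (14 + b)/((2*S)) = (14 + b)*(1/(2*S)) = (14 + b)/(2*S))
(Q(8, 11) - 25)*(M - 231) = ((½)*(14 + 8)/11 - 25)*(44623/5238 - 231) = ((½)*(1/11)*22 - 25)*(-1165355/5238) = (1 - 25)*(-1165355/5238) = -24*(-1165355/5238) = 4661420/873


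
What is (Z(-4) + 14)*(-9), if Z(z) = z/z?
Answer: -135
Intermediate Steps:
Z(z) = 1
(Z(-4) + 14)*(-9) = (1 + 14)*(-9) = 15*(-9) = -135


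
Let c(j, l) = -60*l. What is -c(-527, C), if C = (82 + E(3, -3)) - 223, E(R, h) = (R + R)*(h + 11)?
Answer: -5580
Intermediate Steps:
E(R, h) = 2*R*(11 + h) (E(R, h) = (2*R)*(11 + h) = 2*R*(11 + h))
C = -93 (C = (82 + 2*3*(11 - 3)) - 223 = (82 + 2*3*8) - 223 = (82 + 48) - 223 = 130 - 223 = -93)
-c(-527, C) = -(-60)*(-93) = -1*5580 = -5580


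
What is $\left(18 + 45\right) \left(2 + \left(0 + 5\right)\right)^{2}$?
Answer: $3087$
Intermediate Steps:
$\left(18 + 45\right) \left(2 + \left(0 + 5\right)\right)^{2} = 63 \left(2 + 5\right)^{2} = 63 \cdot 7^{2} = 63 \cdot 49 = 3087$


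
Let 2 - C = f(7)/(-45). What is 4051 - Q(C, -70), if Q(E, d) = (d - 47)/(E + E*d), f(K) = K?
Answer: 9036026/2231 ≈ 4050.2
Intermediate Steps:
C = 97/45 (C = 2 - 7/(-45) = 2 - 7*(-1)/45 = 2 - 1*(-7/45) = 2 + 7/45 = 97/45 ≈ 2.1556)
Q(E, d) = (-47 + d)/(E + E*d)
4051 - Q(C, -70) = 4051 - (-47 - 70)/(97/45*(1 - 70)) = 4051 - 45*(-117)/(97*(-69)) = 4051 - 45*(-1)*(-117)/(97*69) = 4051 - 1*1755/2231 = 4051 - 1755/2231 = 9036026/2231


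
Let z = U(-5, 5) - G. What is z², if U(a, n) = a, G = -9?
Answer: 16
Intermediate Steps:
z = 4 (z = -5 - 1*(-9) = -5 + 9 = 4)
z² = 4² = 16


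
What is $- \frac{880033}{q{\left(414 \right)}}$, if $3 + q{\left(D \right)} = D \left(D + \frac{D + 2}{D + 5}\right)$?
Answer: $- \frac{368733827}{71985891} \approx -5.1223$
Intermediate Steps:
$q{\left(D \right)} = -3 + D \left(D + \frac{2 + D}{5 + D}\right)$ ($q{\left(D \right)} = -3 + D \left(D + \frac{D + 2}{D + 5}\right) = -3 + D \left(D + \frac{2 + D}{5 + D}\right)$)
$- \frac{880033}{q{\left(414 \right)}} = - \frac{880033}{\frac{1}{5 + 414} \left(-15 + 414^{3} - 414 + 6 \cdot 414^{2}\right)} = - \frac{880033}{\frac{1}{419} \left(-15 + 70957944 - 414 + 6 \cdot 171396\right)} = - \frac{880033}{\frac{1}{419} \left(-15 + 70957944 - 414 + 1028376\right)} = - \frac{880033}{\frac{1}{419} \cdot 71985891} = - \frac{880033}{\frac{71985891}{419}} = \left(-880033\right) \frac{419}{71985891} = - \frac{368733827}{71985891}$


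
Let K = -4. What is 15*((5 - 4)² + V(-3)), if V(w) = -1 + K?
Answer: -60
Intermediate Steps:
V(w) = -5 (V(w) = -1 - 4 = -5)
15*((5 - 4)² + V(-3)) = 15*((5 - 4)² - 5) = 15*(1² - 5) = 15*(1 - 5) = 15*(-4) = -60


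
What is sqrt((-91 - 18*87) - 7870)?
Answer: I*sqrt(9527) ≈ 97.606*I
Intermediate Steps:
sqrt((-91 - 18*87) - 7870) = sqrt((-91 - 1566) - 7870) = sqrt(-1657 - 7870) = sqrt(-9527) = I*sqrt(9527)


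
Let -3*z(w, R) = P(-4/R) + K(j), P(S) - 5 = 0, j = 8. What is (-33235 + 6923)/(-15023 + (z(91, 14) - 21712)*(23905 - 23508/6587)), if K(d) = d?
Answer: 37139388/732662321059 ≈ 5.0691e-5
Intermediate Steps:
P(S) = 5 (P(S) = 5 + 0 = 5)
z(w, R) = -13/3 (z(w, R) = -(5 + 8)/3 = -⅓*13 = -13/3)
(-33235 + 6923)/(-15023 + (z(91, 14) - 21712)*(23905 - 23508/6587)) = (-33235 + 6923)/(-15023 + (-13/3 - 21712)*(23905 - 23508/6587)) = -26312/(-15023 - 65149*(23905 - 23508*1/6587)/3) = -26312/(-15023 - 65149*(23905 - 23508/6587)/3) = -26312/(-15023 - 65149/3*157438727/6587) = -26312/(-15023 - 1465282232189/2823) = -26312/(-1465324642118/2823) = -26312*(-2823/1465324642118) = 37139388/732662321059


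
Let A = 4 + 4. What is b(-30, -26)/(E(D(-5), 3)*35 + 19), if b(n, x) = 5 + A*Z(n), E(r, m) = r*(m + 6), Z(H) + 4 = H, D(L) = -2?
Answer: 267/611 ≈ 0.43699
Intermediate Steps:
Z(H) = -4 + H
A = 8
E(r, m) = r*(6 + m)
b(n, x) = -27 + 8*n (b(n, x) = 5 + 8*(-4 + n) = 5 + (-32 + 8*n) = -27 + 8*n)
b(-30, -26)/(E(D(-5), 3)*35 + 19) = (-27 + 8*(-30))/(-2*(6 + 3)*35 + 19) = (-27 - 240)/(-2*9*35 + 19) = -267/(-18*35 + 19) = -267/(-630 + 19) = -267/(-611) = -267*(-1/611) = 267/611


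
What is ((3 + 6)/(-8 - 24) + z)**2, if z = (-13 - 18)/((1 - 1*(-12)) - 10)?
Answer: 1038361/9216 ≈ 112.67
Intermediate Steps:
z = -31/3 (z = -31/((1 + 12) - 10) = -31/(13 - 10) = -31/3 ≈ -10.333)
((3 + 6)/(-8 - 24) + z)**2 = ((3 + 6)/(-8 - 24) - 31/3)**2 = (9/(-32) - 31/3)**2 = (9*(-1/32) - 31/3)**2 = (-9/32 - 31/3)**2 = (-1019/96)**2 = 1038361/9216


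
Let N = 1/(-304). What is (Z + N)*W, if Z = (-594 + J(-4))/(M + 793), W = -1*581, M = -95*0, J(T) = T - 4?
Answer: 106788381/241072 ≈ 442.97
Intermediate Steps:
N = -1/304 ≈ -0.0032895
J(T) = -4 + T
M = 0
W = -581
Z = -602/793 (Z = (-594 + (-4 - 4))/(0 + 793) = (-594 - 8)/793 = -602*1/793 = -602/793 ≈ -0.75914)
(Z + N)*W = (-602/793 - 1/304)*(-581) = -183801/241072*(-581) = 106788381/241072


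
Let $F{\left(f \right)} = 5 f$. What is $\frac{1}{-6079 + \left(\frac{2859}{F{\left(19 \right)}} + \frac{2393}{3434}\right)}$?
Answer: $- \frac{326230}{1973107029} \approx -0.00016534$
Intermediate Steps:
$\frac{1}{-6079 + \left(\frac{2859}{F{\left(19 \right)}} + \frac{2393}{3434}\right)} = \frac{1}{-6079 + \left(\frac{2859}{5 \cdot 19} + \frac{2393}{3434}\right)} = \frac{1}{-6079 + \left(\frac{2859}{95} + 2393 \cdot \frac{1}{3434}\right)} = \frac{1}{-6079 + \left(2859 \cdot \frac{1}{95} + \frac{2393}{3434}\right)} = \frac{1}{-6079 + \left(\frac{2859}{95} + \frac{2393}{3434}\right)} = \frac{1}{-6079 + \frac{10045141}{326230}} = \frac{1}{- \frac{1973107029}{326230}} = - \frac{326230}{1973107029}$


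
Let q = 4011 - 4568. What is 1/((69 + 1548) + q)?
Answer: 1/1060 ≈ 0.00094340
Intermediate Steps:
q = -557
1/((69 + 1548) + q) = 1/((69 + 1548) - 557) = 1/(1617 - 557) = 1/1060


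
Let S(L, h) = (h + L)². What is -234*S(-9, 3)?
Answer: -8424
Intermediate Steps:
S(L, h) = (L + h)²
-234*S(-9, 3) = -234*(-9 + 3)² = -234*(-6)² = -234*36 = -8424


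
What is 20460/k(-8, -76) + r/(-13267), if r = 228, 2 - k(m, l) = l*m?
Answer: -45263498/1339967 ≈ -33.780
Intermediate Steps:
k(m, l) = 2 - l*m
20460/k(-8, -76) + r/(-13267) = 20460/(2 - 1*(-76)*(-8)) + 228/(-13267) = 20460/(2 - 608) + 228*(-1/13267) = 20460/(-606) - 228/13267 = 20460*(-1/606) - 228/13267 = -3410/101 - 228/13267 = -45263498/1339967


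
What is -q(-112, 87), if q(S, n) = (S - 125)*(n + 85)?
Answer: 40764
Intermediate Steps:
q(S, n) = (-125 + S)*(85 + n)
-q(-112, 87) = -(-10625 - 125*87 + 85*(-112) - 112*87) = -(-10625 - 10875 - 9520 - 9744) = -1*(-40764) = 40764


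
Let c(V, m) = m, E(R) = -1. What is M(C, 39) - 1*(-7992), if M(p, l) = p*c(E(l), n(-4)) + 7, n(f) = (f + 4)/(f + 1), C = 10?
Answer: 7999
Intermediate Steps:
n(f) = (4 + f)/(1 + f)
M(p, l) = 7 (M(p, l) = p*((4 - 4)/(1 - 4)) + 7 = p*(0/(-3)) + 7 = p*(-1/3*0) + 7 = p*0 + 7 = 0 + 7 = 7)
M(C, 39) - 1*(-7992) = 7 - 1*(-7992) = 7 + 7992 = 7999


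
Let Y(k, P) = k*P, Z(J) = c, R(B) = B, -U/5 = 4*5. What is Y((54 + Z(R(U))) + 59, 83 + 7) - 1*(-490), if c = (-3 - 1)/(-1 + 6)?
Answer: 10588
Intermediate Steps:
U = -100 (U = -20*5 = -5*20 = -100)
c = -⅘ (c = -4/5 = -4*⅕ = -⅘ ≈ -0.80000)
Z(J) = -⅘
Y(k, P) = P*k
Y((54 + Z(R(U))) + 59, 83 + 7) - 1*(-490) = (83 + 7)*((54 - ⅘) + 59) - 1*(-490) = 90*(266/5 + 59) + 490 = 90*(561/5) + 490 = 10098 + 490 = 10588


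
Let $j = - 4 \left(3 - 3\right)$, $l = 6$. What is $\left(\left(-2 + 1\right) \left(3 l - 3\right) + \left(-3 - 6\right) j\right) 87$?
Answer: $-1305$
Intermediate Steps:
$j = 0$ ($j = \left(-4\right) 0 = 0$)
$\left(\left(-2 + 1\right) \left(3 l - 3\right) + \left(-3 - 6\right) j\right) 87 = \left(\left(-2 + 1\right) \left(3 \cdot 6 - 3\right) + \left(-3 - 6\right) 0\right) 87 = \left(- (18 - 3) - 0\right) 87 = \left(\left(-1\right) 15 + 0\right) 87 = \left(-15 + 0\right) 87 = \left(-15\right) 87 = -1305$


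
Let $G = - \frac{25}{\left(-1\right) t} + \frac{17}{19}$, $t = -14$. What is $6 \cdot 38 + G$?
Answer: $\frac{60411}{266} \approx 227.11$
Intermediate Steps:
$G = - \frac{237}{266}$ ($G = - \frac{25}{\left(-1\right) \left(-14\right)} + \frac{17}{19} = - \frac{25}{14} + 17 \cdot \frac{1}{19} = \left(-25\right) \frac{1}{14} + \frac{17}{19} = - \frac{25}{14} + \frac{17}{19} = - \frac{237}{266} \approx -0.89098$)
$6 \cdot 38 + G = 6 \cdot 38 - \frac{237}{266} = 228 - \frac{237}{266} = \frac{60411}{266}$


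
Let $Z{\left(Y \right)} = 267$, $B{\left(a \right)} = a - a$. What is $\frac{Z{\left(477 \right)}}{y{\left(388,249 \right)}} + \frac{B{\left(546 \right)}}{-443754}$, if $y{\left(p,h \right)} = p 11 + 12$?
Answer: $\frac{267}{4280} \approx 0.062383$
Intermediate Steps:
$B{\left(a \right)} = 0$
$y{\left(p,h \right)} = 12 + 11 p$ ($y{\left(p,h \right)} = 11 p + 12 = 12 + 11 p$)
$\frac{Z{\left(477 \right)}}{y{\left(388,249 \right)}} + \frac{B{\left(546 \right)}}{-443754} = \frac{267}{12 + 11 \cdot 388} + \frac{0}{-443754} = \frac{267}{12 + 4268} + 0 \left(- \frac{1}{443754}\right) = \frac{267}{4280} + 0 = \frac{267}{4280}$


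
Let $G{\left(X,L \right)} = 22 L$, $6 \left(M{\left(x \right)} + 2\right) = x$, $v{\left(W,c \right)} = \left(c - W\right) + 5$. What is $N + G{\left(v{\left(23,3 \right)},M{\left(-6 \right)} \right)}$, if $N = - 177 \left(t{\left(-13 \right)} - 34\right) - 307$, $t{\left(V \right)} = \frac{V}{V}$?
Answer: $5468$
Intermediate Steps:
$v{\left(W,c \right)} = 5 + c - W$
$M{\left(x \right)} = -2 + \frac{x}{6}$
$t{\left(V \right)} = 1$
$N = 5534$ ($N = - 177 \left(1 - 34\right) - 307 = \left(-177\right) \left(-33\right) - 307 = 5841 - 307 = 5534$)
$N + G{\left(v{\left(23,3 \right)},M{\left(-6 \right)} \right)} = 5534 + 22 \left(-2 + \frac{1}{6} \left(-6\right)\right) = 5534 + 22 \left(-2 - 1\right) = 5534 + 22 \left(-3\right) = 5534 - 66 = 5468$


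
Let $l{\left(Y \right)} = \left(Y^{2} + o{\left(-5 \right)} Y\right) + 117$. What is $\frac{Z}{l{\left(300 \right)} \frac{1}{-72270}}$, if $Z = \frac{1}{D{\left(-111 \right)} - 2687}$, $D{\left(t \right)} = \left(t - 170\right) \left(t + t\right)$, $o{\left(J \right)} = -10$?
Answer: $- \frac{4818}{346696621} \approx -1.3897 \cdot 10^{-5}$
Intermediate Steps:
$D{\left(t \right)} = 2 t \left(-170 + t\right)$ ($D{\left(t \right)} = \left(-170 + t\right) 2 t = 2 t \left(-170 + t\right)$)
$l{\left(Y \right)} = 117 + Y^{2} - 10 Y$ ($l{\left(Y \right)} = \left(Y^{2} - 10 Y\right) + 117 = 117 + Y^{2} - 10 Y$)
$Z = \frac{1}{59695}$ ($Z = \frac{1}{2 \left(-111\right) \left(-170 - 111\right) - 2687} = \frac{1}{2 \left(-111\right) \left(-281\right) - 2687} = \frac{1}{62382 - 2687} = \frac{1}{59695} \approx 1.6752 \cdot 10^{-5}$)
$\frac{Z}{l{\left(300 \right)} \frac{1}{-72270}} = \frac{1}{59695 \frac{117 + 300^{2} - 3000}{-72270}} = \frac{1}{59695 \left(117 + 90000 - 3000\right) \left(- \frac{1}{72270}\right)} = \frac{1}{59695 \cdot 87117 \left(- \frac{1}{72270}\right)} = \frac{1}{59695 \left(- \frac{29039}{24090}\right)} = \frac{1}{59695} \left(- \frac{24090}{29039}\right) = - \frac{4818}{346696621}$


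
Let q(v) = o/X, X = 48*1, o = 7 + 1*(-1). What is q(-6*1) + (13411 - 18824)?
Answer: -43303/8 ≈ -5412.9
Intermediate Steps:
o = 6 (o = 7 - 1 = 6)
X = 48
q(v) = ⅛ (q(v) = 6/48 = 6*(1/48) = ⅛)
q(-6*1) + (13411 - 18824) = ⅛ + (13411 - 18824) = ⅛ - 5413 = -43303/8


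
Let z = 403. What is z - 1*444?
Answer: -41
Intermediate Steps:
z - 1*444 = 403 - 1*444 = 403 - 444 = -41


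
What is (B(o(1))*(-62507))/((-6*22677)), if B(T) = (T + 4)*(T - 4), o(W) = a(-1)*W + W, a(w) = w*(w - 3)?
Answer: 62507/15118 ≈ 4.1346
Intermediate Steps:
a(w) = w*(-3 + w)
o(W) = 5*W (o(W) = (-(-3 - 1))*W + W = (-1*(-4))*W + W = 4*W + W = 5*W)
B(T) = (-4 + T)*(4 + T) (B(T) = (4 + T)*(-4 + T) = (-4 + T)*(4 + T))
(B(o(1))*(-62507))/((-6*22677)) = ((-16 + (5*1)²)*(-62507))/((-6*22677)) = ((-16 + 5²)*(-62507))/(-136062) = ((-16 + 25)*(-62507))*(-1/136062) = (9*(-62507))*(-1/136062) = -562563*(-1/136062) = 62507/15118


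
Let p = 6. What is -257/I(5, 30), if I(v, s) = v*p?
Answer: -257/30 ≈ -8.5667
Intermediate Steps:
I(v, s) = 6*v (I(v, s) = v*6 = 6*v)
-257/I(5, 30) = -257/(6*5) = -257/30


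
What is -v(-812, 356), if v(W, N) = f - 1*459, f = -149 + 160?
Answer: 448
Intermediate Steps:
f = 11
v(W, N) = -448 (v(W, N) = 11 - 1*459 = 11 - 459 = -448)
-v(-812, 356) = -1*(-448) = 448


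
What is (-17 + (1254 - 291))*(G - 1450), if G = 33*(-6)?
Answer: -1559008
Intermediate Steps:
G = -198
(-17 + (1254 - 291))*(G - 1450) = (-17 + (1254 - 291))*(-198 - 1450) = (-17 + 963)*(-1648) = 946*(-1648) = -1559008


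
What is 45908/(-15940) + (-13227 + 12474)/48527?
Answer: -559945084/193380095 ≈ -2.8956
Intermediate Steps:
45908/(-15940) + (-13227 + 12474)/48527 = 45908*(-1/15940) - 753*1/48527 = -11477/3985 - 753/48527 = -559945084/193380095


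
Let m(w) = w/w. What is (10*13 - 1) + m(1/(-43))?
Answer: 130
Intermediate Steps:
m(w) = 1
(10*13 - 1) + m(1/(-43)) = (10*13 - 1) + 1 = (130 - 1) + 1 = 129 + 1 = 130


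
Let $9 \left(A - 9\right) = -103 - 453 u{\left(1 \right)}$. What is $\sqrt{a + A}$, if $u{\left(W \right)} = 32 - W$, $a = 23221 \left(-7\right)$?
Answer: $\frac{2 i \sqrt{369247}}{3} \approx 405.1 i$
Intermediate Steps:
$a = -162547$
$A = - \frac{14065}{9}$ ($A = 9 + \frac{-103 - 453 \left(32 - 1\right)}{9} = 9 + \frac{-103 - 14043}{9} = 9 + \frac{1}{9} \left(-14146\right) = 9 - \frac{14146}{9} = - \frac{14065}{9} \approx -1562.8$)
$\sqrt{a + A} = \sqrt{-162547 - \frac{14065}{9}} = \sqrt{- \frac{1476988}{9}} = \frac{2 i \sqrt{369247}}{3}$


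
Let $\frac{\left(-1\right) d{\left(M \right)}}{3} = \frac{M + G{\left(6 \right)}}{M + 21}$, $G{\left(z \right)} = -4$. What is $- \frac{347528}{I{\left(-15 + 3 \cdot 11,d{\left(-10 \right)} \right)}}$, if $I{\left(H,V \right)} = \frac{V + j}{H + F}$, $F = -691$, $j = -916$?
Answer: $- \frac{1286374892}{5017} \approx -2.564 \cdot 10^{5}$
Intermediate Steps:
$d{\left(M \right)} = - \frac{3 \left(-4 + M\right)}{21 + M}$ ($d{\left(M \right)} = - 3 \frac{M - 4}{M + 21} = - 3 \frac{-4 + M}{21 + M} = - \frac{3 \left(-4 + M\right)}{21 + M}$)
$I{\left(H,V \right)} = \frac{-916 + V}{-691 + H}$ ($I{\left(H,V \right)} = \frac{V - 916}{H - 691} = \frac{-916 + V}{-691 + H}$)
$- \frac{347528}{I{\left(-15 + 3 \cdot 11,d{\left(-10 \right)} \right)}} = - \frac{347528}{\frac{1}{-691 + \left(-15 + 3 \cdot 11\right)} \left(-916 + \frac{3 \left(4 - -10\right)}{21 - 10}\right)} = - \frac{347528}{\frac{1}{-691 + \left(-15 + 33\right)} \left(-916 + \frac{3 \left(4 + 10\right)}{11}\right)} = - \frac{347528}{\frac{1}{-691 + 18} \left(-916 + 3 \cdot \frac{1}{11} \cdot 14\right)} = - \frac{347528}{\frac{1}{-673} \left(-916 + \frac{42}{11}\right)} = - \frac{347528}{\left(- \frac{1}{673}\right) \left(- \frac{10034}{11}\right)} = - \frac{347528}{\frac{10034}{7403}} = \left(-347528\right) \frac{7403}{10034} = - \frac{1286374892}{5017}$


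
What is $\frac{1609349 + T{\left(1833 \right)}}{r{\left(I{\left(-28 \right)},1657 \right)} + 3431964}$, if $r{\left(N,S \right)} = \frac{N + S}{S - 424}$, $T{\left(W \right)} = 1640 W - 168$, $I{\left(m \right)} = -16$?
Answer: $\frac{1896888711}{1410537751} \approx 1.3448$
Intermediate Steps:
$T{\left(W \right)} = -168 + 1640 W$
$r{\left(N,S \right)} = \frac{N + S}{-424 + S}$
$\frac{1609349 + T{\left(1833 \right)}}{r{\left(I{\left(-28 \right)},1657 \right)} + 3431964} = \frac{1609349 + \left(-168 + 1640 \cdot 1833\right)}{\frac{-16 + 1657}{-424 + 1657} + 3431964} = \frac{1609349 + \left(-168 + 3006120\right)}{\frac{1}{1233} \cdot 1641 + 3431964} = \frac{1609349 + 3005952}{\frac{1}{1233} \cdot 1641 + 3431964} = \frac{4615301}{\frac{547}{411} + 3431964} = \frac{4615301}{\frac{1410537751}{411}} = 4615301 \cdot \frac{411}{1410537751} = \frac{1896888711}{1410537751}$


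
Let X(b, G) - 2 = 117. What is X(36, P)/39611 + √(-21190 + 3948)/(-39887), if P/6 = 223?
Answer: 119/39611 - I*√17242/39887 ≈ 0.0030042 - 0.003292*I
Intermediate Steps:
P = 1338 (P = 6*223 = 1338)
X(b, G) = 119 (X(b, G) = 2 + 117 = 119)
X(36, P)/39611 + √(-21190 + 3948)/(-39887) = 119/39611 + √(-21190 + 3948)/(-39887) = 119*(1/39611) + √(-17242)*(-1/39887) = 119/39611 + (I*√17242)*(-1/39887) = 119/39611 - I*√17242/39887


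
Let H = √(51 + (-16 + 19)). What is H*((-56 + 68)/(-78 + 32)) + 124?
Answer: 124 - 18*√6/23 ≈ 122.08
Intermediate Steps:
H = 3*√6 (H = √(51 + 3) = √54 = 3*√6 ≈ 7.3485)
H*((-56 + 68)/(-78 + 32)) + 124 = (3*√6)*((-56 + 68)/(-78 + 32)) + 124 = (3*√6)*(12/(-46)) + 124 = (3*√6)*(12*(-1/46)) + 124 = (3*√6)*(-6/23) + 124 = -18*√6/23 + 124 = 124 - 18*√6/23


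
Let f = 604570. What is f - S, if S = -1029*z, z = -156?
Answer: 444046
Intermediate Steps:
S = 160524 (S = -1029*(-156) = 160524)
f - S = 604570 - 1*160524 = 604570 - 160524 = 444046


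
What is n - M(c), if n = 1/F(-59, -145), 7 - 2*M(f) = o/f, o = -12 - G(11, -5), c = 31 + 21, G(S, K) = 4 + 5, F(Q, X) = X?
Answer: -55929/15080 ≈ -3.7088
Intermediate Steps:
G(S, K) = 9
c = 52
o = -21 (o = -12 - 1*9 = -12 - 9 = -21)
M(f) = 7/2 + 21/(2*f) (M(f) = 7/2 - (-21)/(2*f) = 7/2 + 21/(2*f))
n = -1/145 (n = 1/(-145) = -1/145 ≈ -0.0068966)
n - M(c) = -1/145 - 7*(3 + 52)/(2*52) = -1/145 - 7*55/(2*52) = -1/145 - 1*385/104 = -1/145 - 385/104 = -55929/15080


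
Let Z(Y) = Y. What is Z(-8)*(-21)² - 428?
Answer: -3956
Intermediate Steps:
Z(-8)*(-21)² - 428 = -8*(-21)² - 428 = -8*441 - 428 = -3528 - 428 = -3956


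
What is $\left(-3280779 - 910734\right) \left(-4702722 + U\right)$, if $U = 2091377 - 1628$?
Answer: $10952310298149$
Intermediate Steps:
$U = 2089749$ ($U = 2091377 - 1628 = 2089749$)
$\left(-3280779 - 910734\right) \left(-4702722 + U\right) = \left(-3280779 - 910734\right) \left(-4702722 + 2089749\right) = \left(-4191513\right) \left(-2612973\right) = 10952310298149$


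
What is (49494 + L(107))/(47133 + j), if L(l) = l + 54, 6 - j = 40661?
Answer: 49655/6478 ≈ 7.6652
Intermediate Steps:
j = -40655 (j = 6 - 1*40661 = 6 - 40661 = -40655)
L(l) = 54 + l
(49494 + L(107))/(47133 + j) = (49494 + (54 + 107))/(47133 - 40655) = (49494 + 161)/6478 = 49655*(1/6478) = 49655/6478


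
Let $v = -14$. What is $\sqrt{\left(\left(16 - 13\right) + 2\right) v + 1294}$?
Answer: $6 \sqrt{34} \approx 34.986$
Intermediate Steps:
$\sqrt{\left(\left(16 - 13\right) + 2\right) v + 1294} = \sqrt{\left(\left(16 - 13\right) + 2\right) \left(-14\right) + 1294} = \sqrt{\left(3 + 2\right) \left(-14\right) + 1294} = \sqrt{5 \left(-14\right) + 1294} = \sqrt{-70 + 1294} = \sqrt{1224} = 6 \sqrt{34}$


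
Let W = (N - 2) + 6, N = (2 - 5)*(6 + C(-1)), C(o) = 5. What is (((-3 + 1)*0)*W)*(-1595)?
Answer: 0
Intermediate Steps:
N = -33 (N = (2 - 5)*(6 + 5) = -3*11 = -33)
W = -29 (W = (-33 - 2) + 6 = -35 + 6 = -29)
(((-3 + 1)*0)*W)*(-1595) = (((-3 + 1)*0)*(-29))*(-1595) = (-2*0*(-29))*(-1595) = (0*(-29))*(-1595) = 0*(-1595) = 0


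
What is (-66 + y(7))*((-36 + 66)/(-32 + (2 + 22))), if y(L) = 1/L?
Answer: 6915/28 ≈ 246.96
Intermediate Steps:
(-66 + y(7))*((-36 + 66)/(-32 + (2 + 22))) = (-66 + 1/7)*((-36 + 66)/(-32 + (2 + 22))) = (-66 + ⅐)*(30/(-32 + 24)) = -13830/(7*(-8)) = -13830*(-1)/(7*8) = -461/7*(-15/4) = 6915/28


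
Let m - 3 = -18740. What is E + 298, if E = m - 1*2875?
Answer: -21314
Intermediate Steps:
m = -18737 (m = 3 - 18740 = -18737)
E = -21612 (E = -18737 - 1*2875 = -18737 - 2875 = -21612)
E + 298 = -21612 + 298 = -21314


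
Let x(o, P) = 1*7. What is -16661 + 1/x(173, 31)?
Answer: -116626/7 ≈ -16661.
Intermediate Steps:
x(o, P) = 7
-16661 + 1/x(173, 31) = -16661 + 1/7 = -16661 + ⅐ = -116626/7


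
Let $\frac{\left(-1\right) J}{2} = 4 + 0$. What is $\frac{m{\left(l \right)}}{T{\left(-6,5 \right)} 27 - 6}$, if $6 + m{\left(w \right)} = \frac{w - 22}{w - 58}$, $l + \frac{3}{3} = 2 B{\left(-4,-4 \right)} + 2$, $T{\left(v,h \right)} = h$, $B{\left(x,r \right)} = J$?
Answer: $- \frac{401}{9417} \approx -0.042583$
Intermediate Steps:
$J = -8$ ($J = - 2 \left(4 + 0\right) = \left(-2\right) 4 = -8$)
$B{\left(x,r \right)} = -8$
$l = -15$ ($l = -1 + \left(2 \left(-8\right) + 2\right) = -1 + \left(-16 + 2\right) = -1 - 14 = -15$)
$m{\left(w \right)} = -6 + \frac{-22 + w}{-58 + w}$ ($m{\left(w \right)} = -6 + \frac{w - 22}{w - 58} = -6 + \frac{-22 + w}{-58 + w}$)
$\frac{m{\left(l \right)}}{T{\left(-6,5 \right)} 27 - 6} = \frac{\frac{1}{-58 - 15} \left(326 - -75\right)}{5 \cdot 27 - 6} = \frac{\frac{1}{-73} \left(326 + 75\right)}{135 - 6} = \frac{\left(- \frac{1}{73}\right) 401}{129} = \left(- \frac{401}{73}\right) \frac{1}{129} = - \frac{401}{9417}$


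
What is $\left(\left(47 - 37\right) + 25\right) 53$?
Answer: $1855$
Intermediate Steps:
$\left(\left(47 - 37\right) + 25\right) 53 = \left(10 + 25\right) 53 = 35 \cdot 53 = 1855$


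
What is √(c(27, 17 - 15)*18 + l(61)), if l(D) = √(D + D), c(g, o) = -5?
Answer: √(-90 + √122) ≈ 8.8856*I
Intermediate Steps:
l(D) = √2*√D (l(D) = √(2*D) = √2*√D)
√(c(27, 17 - 15)*18 + l(61)) = √(-5*18 + √2*√61) = √(-90 + √122)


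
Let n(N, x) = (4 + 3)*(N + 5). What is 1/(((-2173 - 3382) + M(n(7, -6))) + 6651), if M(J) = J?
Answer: 1/1180 ≈ 0.00084746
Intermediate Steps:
n(N, x) = 35 + 7*N (n(N, x) = 7*(5 + N) = 35 + 7*N)
1/(((-2173 - 3382) + M(n(7, -6))) + 6651) = 1/(((-2173 - 3382) + (35 + 7*7)) + 6651) = 1/((-5555 + (35 + 49)) + 6651) = 1/((-5555 + 84) + 6651) = 1/(-5471 + 6651) = 1/1180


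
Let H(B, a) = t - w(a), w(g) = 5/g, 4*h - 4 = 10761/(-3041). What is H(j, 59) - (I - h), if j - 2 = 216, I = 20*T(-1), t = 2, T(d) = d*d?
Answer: -12896211/717676 ≈ -17.969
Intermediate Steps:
h = 1403/12164 (h = 1 + (10761/(-3041))/4 = 1 + (10761*(-1/3041))/4 = 1 + (¼)*(-10761/3041) = 1 - 10761/12164 = 1403/12164 ≈ 0.11534)
T(d) = d²
I = 20 (I = 20*(-1)² = 20*1 = 20)
j = 218 (j = 2 + 216 = 218)
H(B, a) = 2 - 5/a
H(j, 59) - (I - h) = (2 - 5/59) - (20 - 1*1403/12164) = (2 - 5*1/59) - (20 - 1403/12164) = (2 - 5/59) - 1*241877/12164 = 113/59 - 241877/12164 = -12896211/717676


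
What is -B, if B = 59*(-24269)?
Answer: 1431871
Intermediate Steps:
B = -1431871
-B = -1*(-1431871) = 1431871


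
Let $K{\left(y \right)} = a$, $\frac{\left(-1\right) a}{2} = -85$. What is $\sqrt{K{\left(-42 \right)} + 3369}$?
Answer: $\sqrt{3539} \approx 59.49$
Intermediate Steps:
$a = 170$ ($a = \left(-2\right) \left(-85\right) = 170$)
$K{\left(y \right)} = 170$
$\sqrt{K{\left(-42 \right)} + 3369} = \sqrt{170 + 3369} = \sqrt{3539}$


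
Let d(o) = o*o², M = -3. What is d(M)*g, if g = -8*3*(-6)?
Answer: -3888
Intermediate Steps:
d(o) = o³
g = 144 (g = -24*(-6) = 144)
d(M)*g = (-3)³*144 = -27*144 = -3888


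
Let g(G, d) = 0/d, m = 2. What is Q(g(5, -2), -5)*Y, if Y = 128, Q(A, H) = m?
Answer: 256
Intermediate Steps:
g(G, d) = 0
Q(A, H) = 2
Q(g(5, -2), -5)*Y = 2*128 = 256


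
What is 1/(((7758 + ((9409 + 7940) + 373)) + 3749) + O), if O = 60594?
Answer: 1/89823 ≈ 1.1133e-5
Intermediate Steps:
1/(((7758 + ((9409 + 7940) + 373)) + 3749) + O) = 1/(((7758 + ((9409 + 7940) + 373)) + 3749) + 60594) = 1/(((7758 + (17349 + 373)) + 3749) + 60594) = 1/(((7758 + 17722) + 3749) + 60594) = 1/((25480 + 3749) + 60594) = 1/(29229 + 60594) = 1/89823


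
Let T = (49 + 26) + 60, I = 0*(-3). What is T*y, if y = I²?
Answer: 0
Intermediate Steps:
I = 0
y = 0 (y = 0² = 0)
T = 135 (T = 75 + 60 = 135)
T*y = 135*0 = 0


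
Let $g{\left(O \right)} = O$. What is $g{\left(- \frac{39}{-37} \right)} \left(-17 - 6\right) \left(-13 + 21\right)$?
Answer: $- \frac{7176}{37} \approx -193.95$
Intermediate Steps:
$g{\left(- \frac{39}{-37} \right)} \left(-17 - 6\right) \left(-13 + 21\right) = - \frac{39}{-37} \left(-17 - 6\right) \left(-13 + 21\right) = \left(-39\right) \left(- \frac{1}{37}\right) \left(\left(-23\right) 8\right) = \frac{39}{37} \left(-184\right) = - \frac{7176}{37}$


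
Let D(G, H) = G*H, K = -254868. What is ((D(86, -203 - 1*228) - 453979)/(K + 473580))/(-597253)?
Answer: 491045/130626398136 ≈ 3.7592e-6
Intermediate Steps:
((D(86, -203 - 1*228) - 453979)/(K + 473580))/(-597253) = ((86*(-203 - 1*228) - 453979)/(-254868 + 473580))/(-597253) = ((86*(-203 - 228) - 453979)/218712)*(-1/597253) = ((86*(-431) - 453979)*(1/218712))*(-1/597253) = ((-37066 - 453979)*(1/218712))*(-1/597253) = -491045*1/218712*(-1/597253) = -491045/218712*(-1/597253) = 491045/130626398136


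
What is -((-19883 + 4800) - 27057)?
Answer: 42140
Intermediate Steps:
-((-19883 + 4800) - 27057) = -(-15083 - 27057) = -1*(-42140) = 42140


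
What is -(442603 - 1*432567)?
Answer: -10036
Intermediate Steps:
-(442603 - 1*432567) = -(442603 - 432567) = -1*10036 = -10036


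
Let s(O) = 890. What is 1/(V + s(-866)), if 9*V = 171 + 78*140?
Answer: 3/6367 ≈ 0.00047118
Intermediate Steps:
V = 3697/3 (V = (171 + 78*140)/9 = (171 + 10920)/9 = (1/9)*11091 = 3697/3 ≈ 1232.3)
1/(V + s(-866)) = 1/(3697/3 + 890) = 1/(6367/3) = 3/6367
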